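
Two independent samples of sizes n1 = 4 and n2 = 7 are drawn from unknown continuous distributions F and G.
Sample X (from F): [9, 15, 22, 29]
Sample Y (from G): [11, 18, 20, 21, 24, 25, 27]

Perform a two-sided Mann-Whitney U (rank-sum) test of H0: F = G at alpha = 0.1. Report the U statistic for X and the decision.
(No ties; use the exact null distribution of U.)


Step 1: Combine and sort all 11 observations; assign midranks.
sorted (value, group): (9,X), (11,Y), (15,X), (18,Y), (20,Y), (21,Y), (22,X), (24,Y), (25,Y), (27,Y), (29,X)
ranks: 9->1, 11->2, 15->3, 18->4, 20->5, 21->6, 22->7, 24->8, 25->9, 27->10, 29->11
Step 2: Rank sum for X: R1 = 1 + 3 + 7 + 11 = 22.
Step 3: U_X = R1 - n1(n1+1)/2 = 22 - 4*5/2 = 22 - 10 = 12.
       U_Y = n1*n2 - U_X = 28 - 12 = 16.
Step 4: No ties, so the exact null distribution of U (based on enumerating the C(11,4) = 330 equally likely rank assignments) gives the two-sided p-value.
Step 5: p-value = 0.787879; compare to alpha = 0.1. fail to reject H0.

U_X = 12, p = 0.787879, fail to reject H0 at alpha = 0.1.


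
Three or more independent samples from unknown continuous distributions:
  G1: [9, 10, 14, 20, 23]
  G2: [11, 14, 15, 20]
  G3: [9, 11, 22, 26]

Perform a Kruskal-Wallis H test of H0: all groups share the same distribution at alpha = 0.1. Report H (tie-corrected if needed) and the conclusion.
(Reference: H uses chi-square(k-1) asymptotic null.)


Step 1: Combine all N = 13 observations and assign midranks.
sorted (value, group, rank): (9,G1,1.5), (9,G3,1.5), (10,G1,3), (11,G2,4.5), (11,G3,4.5), (14,G1,6.5), (14,G2,6.5), (15,G2,8), (20,G1,9.5), (20,G2,9.5), (22,G3,11), (23,G1,12), (26,G3,13)
Step 2: Sum ranks within each group.
R_1 = 32.5 (n_1 = 5)
R_2 = 28.5 (n_2 = 4)
R_3 = 30 (n_3 = 4)
Step 3: H = 12/(N(N+1)) * sum(R_i^2/n_i) - 3(N+1)
     = 12/(13*14) * (32.5^2/5 + 28.5^2/4 + 30^2/4) - 3*14
     = 0.065934 * 639.312 - 42
     = 0.152473.
Step 4: Ties present; correction factor C = 1 - 24/(13^3 - 13) = 0.989011. Corrected H = 0.152473 / 0.989011 = 0.154167.
Step 5: Under H0, H ~ chi^2(2); p-value = 0.925813.
Step 6: alpha = 0.1. fail to reject H0.

H = 0.1542, df = 2, p = 0.925813, fail to reject H0.


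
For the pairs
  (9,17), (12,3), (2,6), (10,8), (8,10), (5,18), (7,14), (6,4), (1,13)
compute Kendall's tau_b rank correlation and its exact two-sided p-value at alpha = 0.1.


Step 1: Enumerate the 36 unordered pairs (i,j) with i<j and classify each by sign(x_j-x_i) * sign(y_j-y_i).
  (1,2):dx=+3,dy=-14->D; (1,3):dx=-7,dy=-11->C; (1,4):dx=+1,dy=-9->D; (1,5):dx=-1,dy=-7->C
  (1,6):dx=-4,dy=+1->D; (1,7):dx=-2,dy=-3->C; (1,8):dx=-3,dy=-13->C; (1,9):dx=-8,dy=-4->C
  (2,3):dx=-10,dy=+3->D; (2,4):dx=-2,dy=+5->D; (2,5):dx=-4,dy=+7->D; (2,6):dx=-7,dy=+15->D
  (2,7):dx=-5,dy=+11->D; (2,8):dx=-6,dy=+1->D; (2,9):dx=-11,dy=+10->D; (3,4):dx=+8,dy=+2->C
  (3,5):dx=+6,dy=+4->C; (3,6):dx=+3,dy=+12->C; (3,7):dx=+5,dy=+8->C; (3,8):dx=+4,dy=-2->D
  (3,9):dx=-1,dy=+7->D; (4,5):dx=-2,dy=+2->D; (4,6):dx=-5,dy=+10->D; (4,7):dx=-3,dy=+6->D
  (4,8):dx=-4,dy=-4->C; (4,9):dx=-9,dy=+5->D; (5,6):dx=-3,dy=+8->D; (5,7):dx=-1,dy=+4->D
  (5,8):dx=-2,dy=-6->C; (5,9):dx=-7,dy=+3->D; (6,7):dx=+2,dy=-4->D; (6,8):dx=+1,dy=-14->D
  (6,9):dx=-4,dy=-5->C; (7,8):dx=-1,dy=-10->C; (7,9):dx=-6,dy=-1->C; (8,9):dx=-5,dy=+9->D
Step 2: C = 14, D = 22, total pairs = 36.
Step 3: tau = (C - D)/(n(n-1)/2) = (14 - 22)/36 = -0.222222.
Step 4: Exact two-sided p-value (enumerate n! = 362880 permutations of y under H0): p = 0.476709.
Step 5: alpha = 0.1. fail to reject H0.

tau_b = -0.2222 (C=14, D=22), p = 0.476709, fail to reject H0.


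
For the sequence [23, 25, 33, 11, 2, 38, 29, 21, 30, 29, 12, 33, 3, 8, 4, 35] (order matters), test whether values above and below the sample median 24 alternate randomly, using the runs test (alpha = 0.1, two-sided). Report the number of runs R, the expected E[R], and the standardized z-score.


Step 1: Compute median = 24; label A = above, B = below.
Labels in order: BAABBAABAABABBBA  (n_A = 8, n_B = 8)
Step 2: Count runs R = 10.
Step 3: Under H0 (random ordering), E[R] = 2*n_A*n_B/(n_A+n_B) + 1 = 2*8*8/16 + 1 = 9.0000.
        Var[R] = 2*n_A*n_B*(2*n_A*n_B - n_A - n_B) / ((n_A+n_B)^2 * (n_A+n_B-1)) = 14336/3840 = 3.7333.
        SD[R] = 1.9322.
Step 4: Continuity-corrected z = (R - 0.5 - E[R]) / SD[R] = (10 - 0.5 - 9.0000) / 1.9322 = 0.2588.
Step 5: Two-sided p-value via normal approximation = 2*(1 - Phi(|z|)) = 0.795809.
Step 6: alpha = 0.1. fail to reject H0.

R = 10, z = 0.2588, p = 0.795809, fail to reject H0.


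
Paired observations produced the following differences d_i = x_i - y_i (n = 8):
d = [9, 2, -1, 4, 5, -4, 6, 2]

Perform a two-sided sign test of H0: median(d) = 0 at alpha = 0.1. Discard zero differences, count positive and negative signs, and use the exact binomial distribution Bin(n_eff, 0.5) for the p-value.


Step 1: Discard zero differences. Original n = 8; n_eff = number of nonzero differences = 8.
Nonzero differences (with sign): +9, +2, -1, +4, +5, -4, +6, +2
Step 2: Count signs: positive = 6, negative = 2.
Step 3: Under H0: P(positive) = 0.5, so the number of positives S ~ Bin(8, 0.5).
Step 4: Two-sided exact p-value = sum of Bin(8,0.5) probabilities at or below the observed probability = 0.289062.
Step 5: alpha = 0.1. fail to reject H0.

n_eff = 8, pos = 6, neg = 2, p = 0.289062, fail to reject H0.


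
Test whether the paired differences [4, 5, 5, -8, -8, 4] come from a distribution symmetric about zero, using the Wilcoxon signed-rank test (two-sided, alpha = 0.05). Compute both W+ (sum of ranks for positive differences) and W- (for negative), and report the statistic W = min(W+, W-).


Step 1: Drop any zero differences (none here) and take |d_i|.
|d| = [4, 5, 5, 8, 8, 4]
Step 2: Midrank |d_i| (ties get averaged ranks).
ranks: |4|->1.5, |5|->3.5, |5|->3.5, |8|->5.5, |8|->5.5, |4|->1.5
Step 3: Attach original signs; sum ranks with positive sign and with negative sign.
W+ = 1.5 + 3.5 + 3.5 + 1.5 = 10
W- = 5.5 + 5.5 = 11
(Check: W+ + W- = 21 should equal n(n+1)/2 = 21.)
Step 4: Test statistic W = min(W+, W-) = 10.
Step 5: Ties in |d|, so use the tie-corrected normal approximation.
        E[W] = n(n+1)/4 = 6*7/4 = 10.5.
        Tie groups: |d|=4 (t=2), |d|=5 (t=2), |d|=8 (t=2); sum(t^3 - t) = 18.
        Var[W] = n(n+1)(2n+1)/24 - sum(t^3-t)/48 = 546/24 - 18/48 = 22.375.
        z = (W - E[W]) / sqrt(Var[W]) = (10 - 10.5) / 4.7302 = -0.1057.
        Two-sided p = 2*Phi(z) = 0.915818.
Step 6: alpha = 0.05. fail to reject H0.

W+ = 10, W- = 11, W = min = 10, p = 0.915818, fail to reject H0.


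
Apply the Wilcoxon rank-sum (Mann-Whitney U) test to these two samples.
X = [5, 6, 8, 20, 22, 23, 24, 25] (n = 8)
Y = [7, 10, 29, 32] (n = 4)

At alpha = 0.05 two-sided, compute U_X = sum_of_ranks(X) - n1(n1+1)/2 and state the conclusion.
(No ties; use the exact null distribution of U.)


Step 1: Combine and sort all 12 observations; assign midranks.
sorted (value, group): (5,X), (6,X), (7,Y), (8,X), (10,Y), (20,X), (22,X), (23,X), (24,X), (25,X), (29,Y), (32,Y)
ranks: 5->1, 6->2, 7->3, 8->4, 10->5, 20->6, 22->7, 23->8, 24->9, 25->10, 29->11, 32->12
Step 2: Rank sum for X: R1 = 1 + 2 + 4 + 6 + 7 + 8 + 9 + 10 = 47.
Step 3: U_X = R1 - n1(n1+1)/2 = 47 - 8*9/2 = 47 - 36 = 11.
       U_Y = n1*n2 - U_X = 32 - 11 = 21.
Step 4: No ties, so the exact null distribution of U (based on enumerating the C(12,8) = 495 equally likely rank assignments) gives the two-sided p-value.
Step 5: p-value = 0.460606; compare to alpha = 0.05. fail to reject H0.

U_X = 11, p = 0.460606, fail to reject H0 at alpha = 0.05.


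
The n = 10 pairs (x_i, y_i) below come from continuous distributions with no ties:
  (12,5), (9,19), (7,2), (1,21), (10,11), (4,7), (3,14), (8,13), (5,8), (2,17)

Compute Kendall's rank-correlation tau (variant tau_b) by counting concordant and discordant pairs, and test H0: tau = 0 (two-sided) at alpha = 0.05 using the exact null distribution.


Step 1: Enumerate the 45 unordered pairs (i,j) with i<j and classify each by sign(x_j-x_i) * sign(y_j-y_i).
  (1,2):dx=-3,dy=+14->D; (1,3):dx=-5,dy=-3->C; (1,4):dx=-11,dy=+16->D; (1,5):dx=-2,dy=+6->D
  (1,6):dx=-8,dy=+2->D; (1,7):dx=-9,dy=+9->D; (1,8):dx=-4,dy=+8->D; (1,9):dx=-7,dy=+3->D
  (1,10):dx=-10,dy=+12->D; (2,3):dx=-2,dy=-17->C; (2,4):dx=-8,dy=+2->D; (2,5):dx=+1,dy=-8->D
  (2,6):dx=-5,dy=-12->C; (2,7):dx=-6,dy=-5->C; (2,8):dx=-1,dy=-6->C; (2,9):dx=-4,dy=-11->C
  (2,10):dx=-7,dy=-2->C; (3,4):dx=-6,dy=+19->D; (3,5):dx=+3,dy=+9->C; (3,6):dx=-3,dy=+5->D
  (3,7):dx=-4,dy=+12->D; (3,8):dx=+1,dy=+11->C; (3,9):dx=-2,dy=+6->D; (3,10):dx=-5,dy=+15->D
  (4,5):dx=+9,dy=-10->D; (4,6):dx=+3,dy=-14->D; (4,7):dx=+2,dy=-7->D; (4,8):dx=+7,dy=-8->D
  (4,9):dx=+4,dy=-13->D; (4,10):dx=+1,dy=-4->D; (5,6):dx=-6,dy=-4->C; (5,7):dx=-7,dy=+3->D
  (5,8):dx=-2,dy=+2->D; (5,9):dx=-5,dy=-3->C; (5,10):dx=-8,dy=+6->D; (6,7):dx=-1,dy=+7->D
  (6,8):dx=+4,dy=+6->C; (6,9):dx=+1,dy=+1->C; (6,10):dx=-2,dy=+10->D; (7,8):dx=+5,dy=-1->D
  (7,9):dx=+2,dy=-6->D; (7,10):dx=-1,dy=+3->D; (8,9):dx=-3,dy=-5->C; (8,10):dx=-6,dy=+4->D
  (9,10):dx=-3,dy=+9->D
Step 2: C = 14, D = 31, total pairs = 45.
Step 3: tau = (C - D)/(n(n-1)/2) = (14 - 31)/45 = -0.377778.
Step 4: Exact two-sided p-value (enumerate n! = 3628800 permutations of y under H0): p = 0.155742.
Step 5: alpha = 0.05. fail to reject H0.

tau_b = -0.3778 (C=14, D=31), p = 0.155742, fail to reject H0.


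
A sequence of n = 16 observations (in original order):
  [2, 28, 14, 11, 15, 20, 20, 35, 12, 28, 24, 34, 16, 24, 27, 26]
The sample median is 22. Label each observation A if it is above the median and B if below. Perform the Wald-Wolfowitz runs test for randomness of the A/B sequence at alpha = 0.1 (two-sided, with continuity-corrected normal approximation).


Step 1: Compute median = 22; label A = above, B = below.
Labels in order: BABBBBBABAAABAAA  (n_A = 8, n_B = 8)
Step 2: Count runs R = 8.
Step 3: Under H0 (random ordering), E[R] = 2*n_A*n_B/(n_A+n_B) + 1 = 2*8*8/16 + 1 = 9.0000.
        Var[R] = 2*n_A*n_B*(2*n_A*n_B - n_A - n_B) / ((n_A+n_B)^2 * (n_A+n_B-1)) = 14336/3840 = 3.7333.
        SD[R] = 1.9322.
Step 4: Continuity-corrected z = (R + 0.5 - E[R]) / SD[R] = (8 + 0.5 - 9.0000) / 1.9322 = -0.2588.
Step 5: Two-sided p-value via normal approximation = 2*(1 - Phi(|z|)) = 0.795809.
Step 6: alpha = 0.1. fail to reject H0.

R = 8, z = -0.2588, p = 0.795809, fail to reject H0.


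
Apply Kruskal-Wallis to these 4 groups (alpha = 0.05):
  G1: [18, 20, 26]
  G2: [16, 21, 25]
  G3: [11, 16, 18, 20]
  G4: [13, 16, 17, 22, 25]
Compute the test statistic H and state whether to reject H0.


Step 1: Combine all N = 15 observations and assign midranks.
sorted (value, group, rank): (11,G3,1), (13,G4,2), (16,G2,4), (16,G3,4), (16,G4,4), (17,G4,6), (18,G1,7.5), (18,G3,7.5), (20,G1,9.5), (20,G3,9.5), (21,G2,11), (22,G4,12), (25,G2,13.5), (25,G4,13.5), (26,G1,15)
Step 2: Sum ranks within each group.
R_1 = 32 (n_1 = 3)
R_2 = 28.5 (n_2 = 3)
R_3 = 22 (n_3 = 4)
R_4 = 37.5 (n_4 = 5)
Step 3: H = 12/(N(N+1)) * sum(R_i^2/n_i) - 3(N+1)
     = 12/(15*16) * (32^2/3 + 28.5^2/3 + 22^2/4 + 37.5^2/5) - 3*16
     = 0.050000 * 1014.33 - 48
     = 2.716667.
Step 4: Ties present; correction factor C = 1 - 42/(15^3 - 15) = 0.987500. Corrected H = 2.716667 / 0.987500 = 2.751055.
Step 5: Under H0, H ~ chi^2(3); p-value = 0.431621.
Step 6: alpha = 0.05. fail to reject H0.

H = 2.7511, df = 3, p = 0.431621, fail to reject H0.


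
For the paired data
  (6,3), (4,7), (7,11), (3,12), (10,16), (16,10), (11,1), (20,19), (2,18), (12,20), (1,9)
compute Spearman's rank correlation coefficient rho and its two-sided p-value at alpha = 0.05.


Step 1: Rank x and y separately (midranks; no ties here).
rank(x): 6->5, 4->4, 7->6, 3->3, 10->7, 16->10, 11->8, 20->11, 2->2, 12->9, 1->1
rank(y): 3->2, 7->3, 11->6, 12->7, 16->8, 10->5, 1->1, 19->10, 18->9, 20->11, 9->4
Step 2: d_i = R_x(i) - R_y(i); compute d_i^2.
  (5-2)^2=9, (4-3)^2=1, (6-6)^2=0, (3-7)^2=16, (7-8)^2=1, (10-5)^2=25, (8-1)^2=49, (11-10)^2=1, (2-9)^2=49, (9-11)^2=4, (1-4)^2=9
sum(d^2) = 164.
Step 3: rho = 1 - 6*164 / (11*(11^2 - 1)) = 1 - 984/1320 = 0.254545.
Step 4: Under H0, t = rho * sqrt((n-2)/(1-rho^2)) = 0.7896 ~ t(9).
Step 5: Two-sided p-value from the t-distribution with 9 df = 0.450037.
Step 6: alpha = 0.05. fail to reject H0.

rho = 0.2545, p = 0.450037, fail to reject H0 at alpha = 0.05.


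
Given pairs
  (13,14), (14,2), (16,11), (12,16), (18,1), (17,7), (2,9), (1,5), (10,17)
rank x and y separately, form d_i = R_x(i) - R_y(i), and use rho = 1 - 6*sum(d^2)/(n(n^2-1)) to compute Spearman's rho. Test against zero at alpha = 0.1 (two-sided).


Step 1: Rank x and y separately (midranks; no ties here).
rank(x): 13->5, 14->6, 16->7, 12->4, 18->9, 17->8, 2->2, 1->1, 10->3
rank(y): 14->7, 2->2, 11->6, 16->8, 1->1, 7->4, 9->5, 5->3, 17->9
Step 2: d_i = R_x(i) - R_y(i); compute d_i^2.
  (5-7)^2=4, (6-2)^2=16, (7-6)^2=1, (4-8)^2=16, (9-1)^2=64, (8-4)^2=16, (2-5)^2=9, (1-3)^2=4, (3-9)^2=36
sum(d^2) = 166.
Step 3: rho = 1 - 6*166 / (9*(9^2 - 1)) = 1 - 996/720 = -0.383333.
Step 4: Under H0, t = rho * sqrt((n-2)/(1-rho^2)) = -1.0981 ~ t(7).
Step 5: Two-sided p-value from the t-distribution with 7 df = 0.308495.
Step 6: alpha = 0.1. fail to reject H0.

rho = -0.3833, p = 0.308495, fail to reject H0 at alpha = 0.1.


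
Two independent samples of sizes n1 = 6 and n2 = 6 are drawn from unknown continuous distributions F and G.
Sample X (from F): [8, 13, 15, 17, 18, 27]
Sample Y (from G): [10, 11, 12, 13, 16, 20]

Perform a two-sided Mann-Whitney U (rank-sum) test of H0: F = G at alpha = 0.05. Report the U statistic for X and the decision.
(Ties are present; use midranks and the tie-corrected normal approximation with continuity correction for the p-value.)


Step 1: Combine and sort all 12 observations; assign midranks.
sorted (value, group): (8,X), (10,Y), (11,Y), (12,Y), (13,X), (13,Y), (15,X), (16,Y), (17,X), (18,X), (20,Y), (27,X)
ranks: 8->1, 10->2, 11->3, 12->4, 13->5.5, 13->5.5, 15->7, 16->8, 17->9, 18->10, 20->11, 27->12
Step 2: Rank sum for X: R1 = 1 + 5.5 + 7 + 9 + 10 + 12 = 44.5.
Step 3: U_X = R1 - n1(n1+1)/2 = 44.5 - 6*7/2 = 44.5 - 21 = 23.5.
       U_Y = n1*n2 - U_X = 36 - 23.5 = 12.5.
Step 4: Ties are present, so use the tie-corrected normal approximation (with continuity correction) for the p-value.
Step 5: p-value = 0.422527; compare to alpha = 0.05. fail to reject H0.

U_X = 23.5, p = 0.422527, fail to reject H0 at alpha = 0.05.


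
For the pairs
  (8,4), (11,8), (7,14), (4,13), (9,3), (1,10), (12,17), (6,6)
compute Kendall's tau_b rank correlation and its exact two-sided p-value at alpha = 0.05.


Step 1: Enumerate the 28 unordered pairs (i,j) with i<j and classify each by sign(x_j-x_i) * sign(y_j-y_i).
  (1,2):dx=+3,dy=+4->C; (1,3):dx=-1,dy=+10->D; (1,4):dx=-4,dy=+9->D; (1,5):dx=+1,dy=-1->D
  (1,6):dx=-7,dy=+6->D; (1,7):dx=+4,dy=+13->C; (1,8):dx=-2,dy=+2->D; (2,3):dx=-4,dy=+6->D
  (2,4):dx=-7,dy=+5->D; (2,5):dx=-2,dy=-5->C; (2,6):dx=-10,dy=+2->D; (2,7):dx=+1,dy=+9->C
  (2,8):dx=-5,dy=-2->C; (3,4):dx=-3,dy=-1->C; (3,5):dx=+2,dy=-11->D; (3,6):dx=-6,dy=-4->C
  (3,7):dx=+5,dy=+3->C; (3,8):dx=-1,dy=-8->C; (4,5):dx=+5,dy=-10->D; (4,6):dx=-3,dy=-3->C
  (4,7):dx=+8,dy=+4->C; (4,8):dx=+2,dy=-7->D; (5,6):dx=-8,dy=+7->D; (5,7):dx=+3,dy=+14->C
  (5,8):dx=-3,dy=+3->D; (6,7):dx=+11,dy=+7->C; (6,8):dx=+5,dy=-4->D; (7,8):dx=-6,dy=-11->C
Step 2: C = 14, D = 14, total pairs = 28.
Step 3: tau = (C - D)/(n(n-1)/2) = (14 - 14)/28 = 0.000000.
Step 4: Exact two-sided p-value (enumerate n! = 40320 permutations of y under H0): p = 1.000000.
Step 5: alpha = 0.05. fail to reject H0.

tau_b = 0.0000 (C=14, D=14), p = 1.000000, fail to reject H0.


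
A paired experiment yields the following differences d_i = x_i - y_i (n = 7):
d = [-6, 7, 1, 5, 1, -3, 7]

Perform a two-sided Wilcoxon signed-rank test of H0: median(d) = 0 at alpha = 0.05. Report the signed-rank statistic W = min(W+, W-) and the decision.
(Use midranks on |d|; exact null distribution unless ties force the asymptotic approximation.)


Step 1: Drop any zero differences (none here) and take |d_i|.
|d| = [6, 7, 1, 5, 1, 3, 7]
Step 2: Midrank |d_i| (ties get averaged ranks).
ranks: |6|->5, |7|->6.5, |1|->1.5, |5|->4, |1|->1.5, |3|->3, |7|->6.5
Step 3: Attach original signs; sum ranks with positive sign and with negative sign.
W+ = 6.5 + 1.5 + 4 + 1.5 + 6.5 = 20
W- = 5 + 3 = 8
(Check: W+ + W- = 28 should equal n(n+1)/2 = 28.)
Step 4: Test statistic W = min(W+, W-) = 8.
Step 5: Ties in |d|, so use the tie-corrected normal approximation.
        E[W] = n(n+1)/4 = 7*8/4 = 14.
        Tie groups: |d|=1 (t=2), |d|=7 (t=2); sum(t^3 - t) = 12.
        Var[W] = n(n+1)(2n+1)/24 - sum(t^3-t)/48 = 840/24 - 12/48 = 34.75.
        z = (W - E[W]) / sqrt(Var[W]) = (8 - 14) / 5.8949 = -1.0178.
        Two-sided p = 2*Phi(z) = 0.308760.
Step 6: alpha = 0.05. fail to reject H0.

W+ = 20, W- = 8, W = min = 8, p = 0.308760, fail to reject H0.


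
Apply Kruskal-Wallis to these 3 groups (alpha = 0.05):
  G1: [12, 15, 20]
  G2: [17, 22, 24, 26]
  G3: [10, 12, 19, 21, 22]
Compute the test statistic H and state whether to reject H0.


Step 1: Combine all N = 12 observations and assign midranks.
sorted (value, group, rank): (10,G3,1), (12,G1,2.5), (12,G3,2.5), (15,G1,4), (17,G2,5), (19,G3,6), (20,G1,7), (21,G3,8), (22,G2,9.5), (22,G3,9.5), (24,G2,11), (26,G2,12)
Step 2: Sum ranks within each group.
R_1 = 13.5 (n_1 = 3)
R_2 = 37.5 (n_2 = 4)
R_3 = 27 (n_3 = 5)
Step 3: H = 12/(N(N+1)) * sum(R_i^2/n_i) - 3(N+1)
     = 12/(12*13) * (13.5^2/3 + 37.5^2/4 + 27^2/5) - 3*13
     = 0.076923 * 558.112 - 39
     = 3.931731.
Step 4: Ties present; correction factor C = 1 - 12/(12^3 - 12) = 0.993007. Corrected H = 3.931731 / 0.993007 = 3.959419.
Step 5: Under H0, H ~ chi^2(2); p-value = 0.138109.
Step 6: alpha = 0.05. fail to reject H0.

H = 3.9594, df = 2, p = 0.138109, fail to reject H0.


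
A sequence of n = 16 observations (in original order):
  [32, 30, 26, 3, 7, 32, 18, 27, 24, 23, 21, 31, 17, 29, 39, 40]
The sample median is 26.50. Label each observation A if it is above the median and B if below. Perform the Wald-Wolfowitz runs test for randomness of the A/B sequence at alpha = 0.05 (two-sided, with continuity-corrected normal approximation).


Step 1: Compute median = 26.50; label A = above, B = below.
Labels in order: AABBBABABBBABAAA  (n_A = 8, n_B = 8)
Step 2: Count runs R = 9.
Step 3: Under H0 (random ordering), E[R] = 2*n_A*n_B/(n_A+n_B) + 1 = 2*8*8/16 + 1 = 9.0000.
        Var[R] = 2*n_A*n_B*(2*n_A*n_B - n_A - n_B) / ((n_A+n_B)^2 * (n_A+n_B-1)) = 14336/3840 = 3.7333.
        SD[R] = 1.9322.
Step 4: R = E[R], so z = 0 with no continuity correction.
Step 5: Two-sided p-value via normal approximation = 2*(1 - Phi(|z|)) = 1.000000.
Step 6: alpha = 0.05. fail to reject H0.

R = 9, z = 0.0000, p = 1.000000, fail to reject H0.


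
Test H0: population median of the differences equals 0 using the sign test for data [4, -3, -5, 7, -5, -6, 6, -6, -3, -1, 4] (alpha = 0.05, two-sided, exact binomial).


Step 1: Discard zero differences. Original n = 11; n_eff = number of nonzero differences = 11.
Nonzero differences (with sign): +4, -3, -5, +7, -5, -6, +6, -6, -3, -1, +4
Step 2: Count signs: positive = 4, negative = 7.
Step 3: Under H0: P(positive) = 0.5, so the number of positives S ~ Bin(11, 0.5).
Step 4: Two-sided exact p-value = sum of Bin(11,0.5) probabilities at or below the observed probability = 0.548828.
Step 5: alpha = 0.05. fail to reject H0.

n_eff = 11, pos = 4, neg = 7, p = 0.548828, fail to reject H0.


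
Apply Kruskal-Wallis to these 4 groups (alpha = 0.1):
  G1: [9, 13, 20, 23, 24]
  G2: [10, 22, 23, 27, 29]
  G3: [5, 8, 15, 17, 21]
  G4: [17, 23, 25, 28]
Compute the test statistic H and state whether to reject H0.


Step 1: Combine all N = 19 observations and assign midranks.
sorted (value, group, rank): (5,G3,1), (8,G3,2), (9,G1,3), (10,G2,4), (13,G1,5), (15,G3,6), (17,G3,7.5), (17,G4,7.5), (20,G1,9), (21,G3,10), (22,G2,11), (23,G1,13), (23,G2,13), (23,G4,13), (24,G1,15), (25,G4,16), (27,G2,17), (28,G4,18), (29,G2,19)
Step 2: Sum ranks within each group.
R_1 = 45 (n_1 = 5)
R_2 = 64 (n_2 = 5)
R_3 = 26.5 (n_3 = 5)
R_4 = 54.5 (n_4 = 4)
Step 3: H = 12/(N(N+1)) * sum(R_i^2/n_i) - 3(N+1)
     = 12/(19*20) * (45^2/5 + 64^2/5 + 26.5^2/5 + 54.5^2/4) - 3*20
     = 0.031579 * 2107.21 - 60
     = 6.543553.
Step 4: Ties present; correction factor C = 1 - 30/(19^3 - 19) = 0.995614. Corrected H = 6.543553 / 0.995614 = 6.572379.
Step 5: Under H0, H ~ chi^2(3); p-value = 0.086851.
Step 6: alpha = 0.1. reject H0.

H = 6.5724, df = 3, p = 0.086851, reject H0.


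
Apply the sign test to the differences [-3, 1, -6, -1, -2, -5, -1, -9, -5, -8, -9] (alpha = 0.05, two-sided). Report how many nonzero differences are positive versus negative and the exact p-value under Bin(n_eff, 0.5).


Step 1: Discard zero differences. Original n = 11; n_eff = number of nonzero differences = 11.
Nonzero differences (with sign): -3, +1, -6, -1, -2, -5, -1, -9, -5, -8, -9
Step 2: Count signs: positive = 1, negative = 10.
Step 3: Under H0: P(positive) = 0.5, so the number of positives S ~ Bin(11, 0.5).
Step 4: Two-sided exact p-value = sum of Bin(11,0.5) probabilities at or below the observed probability = 0.011719.
Step 5: alpha = 0.05. reject H0.

n_eff = 11, pos = 1, neg = 10, p = 0.011719, reject H0.


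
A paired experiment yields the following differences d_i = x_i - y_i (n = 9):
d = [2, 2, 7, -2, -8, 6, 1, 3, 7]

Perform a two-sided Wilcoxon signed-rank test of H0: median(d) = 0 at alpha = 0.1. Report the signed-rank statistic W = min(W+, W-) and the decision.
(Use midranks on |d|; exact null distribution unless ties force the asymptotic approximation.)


Step 1: Drop any zero differences (none here) and take |d_i|.
|d| = [2, 2, 7, 2, 8, 6, 1, 3, 7]
Step 2: Midrank |d_i| (ties get averaged ranks).
ranks: |2|->3, |2|->3, |7|->7.5, |2|->3, |8|->9, |6|->6, |1|->1, |3|->5, |7|->7.5
Step 3: Attach original signs; sum ranks with positive sign and with negative sign.
W+ = 3 + 3 + 7.5 + 6 + 1 + 5 + 7.5 = 33
W- = 3 + 9 = 12
(Check: W+ + W- = 45 should equal n(n+1)/2 = 45.)
Step 4: Test statistic W = min(W+, W-) = 12.
Step 5: Ties in |d|, so use the tie-corrected normal approximation.
        E[W] = n(n+1)/4 = 9*10/4 = 22.5.
        Tie groups: |d|=2 (t=3), |d|=7 (t=2); sum(t^3 - t) = 30.
        Var[W] = n(n+1)(2n+1)/24 - sum(t^3-t)/48 = 1710/24 - 30/48 = 70.625.
        z = (W - E[W]) / sqrt(Var[W]) = (12 - 22.5) / 8.4039 = -1.2494.
        Two-sided p = 2*Phi(z) = 0.211510.
Step 6: alpha = 0.1. fail to reject H0.

W+ = 33, W- = 12, W = min = 12, p = 0.211510, fail to reject H0.


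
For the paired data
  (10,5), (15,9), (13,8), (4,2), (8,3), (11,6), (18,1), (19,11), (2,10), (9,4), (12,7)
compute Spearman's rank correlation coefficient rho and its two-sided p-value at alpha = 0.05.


Step 1: Rank x and y separately (midranks; no ties here).
rank(x): 10->5, 15->9, 13->8, 4->2, 8->3, 11->6, 18->10, 19->11, 2->1, 9->4, 12->7
rank(y): 5->5, 9->9, 8->8, 2->2, 3->3, 6->6, 1->1, 11->11, 10->10, 4->4, 7->7
Step 2: d_i = R_x(i) - R_y(i); compute d_i^2.
  (5-5)^2=0, (9-9)^2=0, (8-8)^2=0, (2-2)^2=0, (3-3)^2=0, (6-6)^2=0, (10-1)^2=81, (11-11)^2=0, (1-10)^2=81, (4-4)^2=0, (7-7)^2=0
sum(d^2) = 162.
Step 3: rho = 1 - 6*162 / (11*(11^2 - 1)) = 1 - 972/1320 = 0.263636.
Step 4: Under H0, t = rho * sqrt((n-2)/(1-rho^2)) = 0.8199 ~ t(9).
Step 5: Two-sided p-value from the t-distribution with 9 df = 0.433441.
Step 6: alpha = 0.05. fail to reject H0.

rho = 0.2636, p = 0.433441, fail to reject H0 at alpha = 0.05.


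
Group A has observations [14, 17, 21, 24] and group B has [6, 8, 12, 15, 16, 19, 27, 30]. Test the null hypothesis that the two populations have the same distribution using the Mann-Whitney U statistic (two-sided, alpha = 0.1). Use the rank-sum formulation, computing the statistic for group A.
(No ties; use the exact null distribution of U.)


Step 1: Combine and sort all 12 observations; assign midranks.
sorted (value, group): (6,Y), (8,Y), (12,Y), (14,X), (15,Y), (16,Y), (17,X), (19,Y), (21,X), (24,X), (27,Y), (30,Y)
ranks: 6->1, 8->2, 12->3, 14->4, 15->5, 16->6, 17->7, 19->8, 21->9, 24->10, 27->11, 30->12
Step 2: Rank sum for X: R1 = 4 + 7 + 9 + 10 = 30.
Step 3: U_X = R1 - n1(n1+1)/2 = 30 - 4*5/2 = 30 - 10 = 20.
       U_Y = n1*n2 - U_X = 32 - 20 = 12.
Step 4: No ties, so the exact null distribution of U (based on enumerating the C(12,4) = 495 equally likely rank assignments) gives the two-sided p-value.
Step 5: p-value = 0.569697; compare to alpha = 0.1. fail to reject H0.

U_X = 20, p = 0.569697, fail to reject H0 at alpha = 0.1.


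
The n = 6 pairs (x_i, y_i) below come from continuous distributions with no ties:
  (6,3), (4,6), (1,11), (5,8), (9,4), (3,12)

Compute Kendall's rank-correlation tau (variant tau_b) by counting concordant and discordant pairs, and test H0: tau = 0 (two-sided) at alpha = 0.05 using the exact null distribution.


Step 1: Enumerate the 15 unordered pairs (i,j) with i<j and classify each by sign(x_j-x_i) * sign(y_j-y_i).
  (1,2):dx=-2,dy=+3->D; (1,3):dx=-5,dy=+8->D; (1,4):dx=-1,dy=+5->D; (1,5):dx=+3,dy=+1->C
  (1,6):dx=-3,dy=+9->D; (2,3):dx=-3,dy=+5->D; (2,4):dx=+1,dy=+2->C; (2,5):dx=+5,dy=-2->D
  (2,6):dx=-1,dy=+6->D; (3,4):dx=+4,dy=-3->D; (3,5):dx=+8,dy=-7->D; (3,6):dx=+2,dy=+1->C
  (4,5):dx=+4,dy=-4->D; (4,6):dx=-2,dy=+4->D; (5,6):dx=-6,dy=+8->D
Step 2: C = 3, D = 12, total pairs = 15.
Step 3: tau = (C - D)/(n(n-1)/2) = (3 - 12)/15 = -0.600000.
Step 4: Exact two-sided p-value (enumerate n! = 720 permutations of y under H0): p = 0.136111.
Step 5: alpha = 0.05. fail to reject H0.

tau_b = -0.6000 (C=3, D=12), p = 0.136111, fail to reject H0.


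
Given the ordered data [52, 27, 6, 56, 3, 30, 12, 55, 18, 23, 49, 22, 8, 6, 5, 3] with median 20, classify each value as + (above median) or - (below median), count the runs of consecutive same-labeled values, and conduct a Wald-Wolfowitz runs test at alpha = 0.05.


Step 1: Compute median = 20; label A = above, B = below.
Labels in order: AABABABABAAABBBB  (n_A = 8, n_B = 8)
Step 2: Count runs R = 10.
Step 3: Under H0 (random ordering), E[R] = 2*n_A*n_B/(n_A+n_B) + 1 = 2*8*8/16 + 1 = 9.0000.
        Var[R] = 2*n_A*n_B*(2*n_A*n_B - n_A - n_B) / ((n_A+n_B)^2 * (n_A+n_B-1)) = 14336/3840 = 3.7333.
        SD[R] = 1.9322.
Step 4: Continuity-corrected z = (R - 0.5 - E[R]) / SD[R] = (10 - 0.5 - 9.0000) / 1.9322 = 0.2588.
Step 5: Two-sided p-value via normal approximation = 2*(1 - Phi(|z|)) = 0.795809.
Step 6: alpha = 0.05. fail to reject H0.

R = 10, z = 0.2588, p = 0.795809, fail to reject H0.


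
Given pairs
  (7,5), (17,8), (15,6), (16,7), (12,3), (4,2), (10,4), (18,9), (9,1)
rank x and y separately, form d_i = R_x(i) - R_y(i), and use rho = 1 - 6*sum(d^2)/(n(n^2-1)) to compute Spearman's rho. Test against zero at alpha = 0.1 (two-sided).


Step 1: Rank x and y separately (midranks; no ties here).
rank(x): 7->2, 17->8, 15->6, 16->7, 12->5, 4->1, 10->4, 18->9, 9->3
rank(y): 5->5, 8->8, 6->6, 7->7, 3->3, 2->2, 4->4, 9->9, 1->1
Step 2: d_i = R_x(i) - R_y(i); compute d_i^2.
  (2-5)^2=9, (8-8)^2=0, (6-6)^2=0, (7-7)^2=0, (5-3)^2=4, (1-2)^2=1, (4-4)^2=0, (9-9)^2=0, (3-1)^2=4
sum(d^2) = 18.
Step 3: rho = 1 - 6*18 / (9*(9^2 - 1)) = 1 - 108/720 = 0.850000.
Step 4: Under H0, t = rho * sqrt((n-2)/(1-rho^2)) = 4.2691 ~ t(7).
Step 5: Two-sided p-value from the t-distribution with 7 df = 0.003705.
Step 6: alpha = 0.1. reject H0.

rho = 0.8500, p = 0.003705, reject H0 at alpha = 0.1.


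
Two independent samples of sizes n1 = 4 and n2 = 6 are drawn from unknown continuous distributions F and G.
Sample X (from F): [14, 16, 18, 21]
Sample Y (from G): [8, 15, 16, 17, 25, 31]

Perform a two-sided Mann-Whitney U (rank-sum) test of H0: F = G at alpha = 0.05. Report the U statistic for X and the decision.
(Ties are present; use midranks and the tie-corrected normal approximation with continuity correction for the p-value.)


Step 1: Combine and sort all 10 observations; assign midranks.
sorted (value, group): (8,Y), (14,X), (15,Y), (16,X), (16,Y), (17,Y), (18,X), (21,X), (25,Y), (31,Y)
ranks: 8->1, 14->2, 15->3, 16->4.5, 16->4.5, 17->6, 18->7, 21->8, 25->9, 31->10
Step 2: Rank sum for X: R1 = 2 + 4.5 + 7 + 8 = 21.5.
Step 3: U_X = R1 - n1(n1+1)/2 = 21.5 - 4*5/2 = 21.5 - 10 = 11.5.
       U_Y = n1*n2 - U_X = 24 - 11.5 = 12.5.
Step 4: Ties are present, so use the tie-corrected normal approximation (with continuity correction) for the p-value.
Step 5: p-value = 1.000000; compare to alpha = 0.05. fail to reject H0.

U_X = 11.5, p = 1.000000, fail to reject H0 at alpha = 0.05.


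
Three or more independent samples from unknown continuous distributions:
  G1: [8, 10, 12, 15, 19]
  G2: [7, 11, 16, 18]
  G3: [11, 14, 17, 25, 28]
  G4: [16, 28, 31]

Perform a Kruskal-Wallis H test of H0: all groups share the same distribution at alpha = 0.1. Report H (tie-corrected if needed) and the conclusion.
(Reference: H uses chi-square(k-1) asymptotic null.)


Step 1: Combine all N = 17 observations and assign midranks.
sorted (value, group, rank): (7,G2,1), (8,G1,2), (10,G1,3), (11,G2,4.5), (11,G3,4.5), (12,G1,6), (14,G3,7), (15,G1,8), (16,G2,9.5), (16,G4,9.5), (17,G3,11), (18,G2,12), (19,G1,13), (25,G3,14), (28,G3,15.5), (28,G4,15.5), (31,G4,17)
Step 2: Sum ranks within each group.
R_1 = 32 (n_1 = 5)
R_2 = 27 (n_2 = 4)
R_3 = 52 (n_3 = 5)
R_4 = 42 (n_4 = 3)
Step 3: H = 12/(N(N+1)) * sum(R_i^2/n_i) - 3(N+1)
     = 12/(17*18) * (32^2/5 + 27^2/4 + 52^2/5 + 42^2/3) - 3*18
     = 0.039216 * 1515.85 - 54
     = 5.445098.
Step 4: Ties present; correction factor C = 1 - 18/(17^3 - 17) = 0.996324. Corrected H = 5.445098 / 0.996324 = 5.465191.
Step 5: Under H0, H ~ chi^2(3); p-value = 0.140735.
Step 6: alpha = 0.1. fail to reject H0.

H = 5.4652, df = 3, p = 0.140735, fail to reject H0.


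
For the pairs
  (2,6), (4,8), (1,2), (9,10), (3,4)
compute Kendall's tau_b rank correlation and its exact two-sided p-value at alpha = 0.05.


Step 1: Enumerate the 10 unordered pairs (i,j) with i<j and classify each by sign(x_j-x_i) * sign(y_j-y_i).
  (1,2):dx=+2,dy=+2->C; (1,3):dx=-1,dy=-4->C; (1,4):dx=+7,dy=+4->C; (1,5):dx=+1,dy=-2->D
  (2,3):dx=-3,dy=-6->C; (2,4):dx=+5,dy=+2->C; (2,5):dx=-1,dy=-4->C; (3,4):dx=+8,dy=+8->C
  (3,5):dx=+2,dy=+2->C; (4,5):dx=-6,dy=-6->C
Step 2: C = 9, D = 1, total pairs = 10.
Step 3: tau = (C - D)/(n(n-1)/2) = (9 - 1)/10 = 0.800000.
Step 4: Exact two-sided p-value (enumerate n! = 120 permutations of y under H0): p = 0.083333.
Step 5: alpha = 0.05. fail to reject H0.

tau_b = 0.8000 (C=9, D=1), p = 0.083333, fail to reject H0.


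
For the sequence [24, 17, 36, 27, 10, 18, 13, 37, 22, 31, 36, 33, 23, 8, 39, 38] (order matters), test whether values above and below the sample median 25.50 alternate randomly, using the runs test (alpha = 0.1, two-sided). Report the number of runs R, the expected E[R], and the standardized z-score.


Step 1: Compute median = 25.50; label A = above, B = below.
Labels in order: BBAABBBABAAABBAA  (n_A = 8, n_B = 8)
Step 2: Count runs R = 8.
Step 3: Under H0 (random ordering), E[R] = 2*n_A*n_B/(n_A+n_B) + 1 = 2*8*8/16 + 1 = 9.0000.
        Var[R] = 2*n_A*n_B*(2*n_A*n_B - n_A - n_B) / ((n_A+n_B)^2 * (n_A+n_B-1)) = 14336/3840 = 3.7333.
        SD[R] = 1.9322.
Step 4: Continuity-corrected z = (R + 0.5 - E[R]) / SD[R] = (8 + 0.5 - 9.0000) / 1.9322 = -0.2588.
Step 5: Two-sided p-value via normal approximation = 2*(1 - Phi(|z|)) = 0.795809.
Step 6: alpha = 0.1. fail to reject H0.

R = 8, z = -0.2588, p = 0.795809, fail to reject H0.


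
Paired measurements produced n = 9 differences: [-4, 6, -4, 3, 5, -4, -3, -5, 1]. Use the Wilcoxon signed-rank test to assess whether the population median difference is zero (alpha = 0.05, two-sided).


Step 1: Drop any zero differences (none here) and take |d_i|.
|d| = [4, 6, 4, 3, 5, 4, 3, 5, 1]
Step 2: Midrank |d_i| (ties get averaged ranks).
ranks: |4|->5, |6|->9, |4|->5, |3|->2.5, |5|->7.5, |4|->5, |3|->2.5, |5|->7.5, |1|->1
Step 3: Attach original signs; sum ranks with positive sign and with negative sign.
W+ = 9 + 2.5 + 7.5 + 1 = 20
W- = 5 + 5 + 5 + 2.5 + 7.5 = 25
(Check: W+ + W- = 45 should equal n(n+1)/2 = 45.)
Step 4: Test statistic W = min(W+, W-) = 20.
Step 5: Ties in |d|, so use the tie-corrected normal approximation.
        E[W] = n(n+1)/4 = 9*10/4 = 22.5.
        Tie groups: |d|=3 (t=2), |d|=4 (t=3), |d|=5 (t=2); sum(t^3 - t) = 36.
        Var[W] = n(n+1)(2n+1)/24 - sum(t^3-t)/48 = 1710/24 - 36/48 = 70.5.
        z = (W - E[W]) / sqrt(Var[W]) = (20 - 22.5) / 8.3964 = -0.2977.
        Two-sided p = 2*Phi(z) = 0.765897.
Step 6: alpha = 0.05. fail to reject H0.

W+ = 20, W- = 25, W = min = 20, p = 0.765897, fail to reject H0.


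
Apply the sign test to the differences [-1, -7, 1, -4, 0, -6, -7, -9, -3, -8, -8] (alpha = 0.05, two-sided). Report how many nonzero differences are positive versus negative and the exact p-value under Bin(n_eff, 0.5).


Step 1: Discard zero differences. Original n = 11; n_eff = number of nonzero differences = 10.
Nonzero differences (with sign): -1, -7, +1, -4, -6, -7, -9, -3, -8, -8
Step 2: Count signs: positive = 1, negative = 9.
Step 3: Under H0: P(positive) = 0.5, so the number of positives S ~ Bin(10, 0.5).
Step 4: Two-sided exact p-value = sum of Bin(10,0.5) probabilities at or below the observed probability = 0.021484.
Step 5: alpha = 0.05. reject H0.

n_eff = 10, pos = 1, neg = 9, p = 0.021484, reject H0.


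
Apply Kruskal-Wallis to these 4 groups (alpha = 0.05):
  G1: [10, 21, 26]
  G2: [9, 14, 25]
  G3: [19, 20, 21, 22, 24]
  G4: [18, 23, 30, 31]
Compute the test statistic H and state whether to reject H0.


Step 1: Combine all N = 15 observations and assign midranks.
sorted (value, group, rank): (9,G2,1), (10,G1,2), (14,G2,3), (18,G4,4), (19,G3,5), (20,G3,6), (21,G1,7.5), (21,G3,7.5), (22,G3,9), (23,G4,10), (24,G3,11), (25,G2,12), (26,G1,13), (30,G4,14), (31,G4,15)
Step 2: Sum ranks within each group.
R_1 = 22.5 (n_1 = 3)
R_2 = 16 (n_2 = 3)
R_3 = 38.5 (n_3 = 5)
R_4 = 43 (n_4 = 4)
Step 3: H = 12/(N(N+1)) * sum(R_i^2/n_i) - 3(N+1)
     = 12/(15*16) * (22.5^2/3 + 16^2/3 + 38.5^2/5 + 43^2/4) - 3*16
     = 0.050000 * 1012.78 - 48
     = 2.639167.
Step 4: Ties present; correction factor C = 1 - 6/(15^3 - 15) = 0.998214. Corrected H = 2.639167 / 0.998214 = 2.643888.
Step 5: Under H0, H ~ chi^2(3); p-value = 0.449847.
Step 6: alpha = 0.05. fail to reject H0.

H = 2.6439, df = 3, p = 0.449847, fail to reject H0.


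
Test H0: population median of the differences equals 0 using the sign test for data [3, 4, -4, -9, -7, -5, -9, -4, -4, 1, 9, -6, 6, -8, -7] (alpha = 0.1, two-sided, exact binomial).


Step 1: Discard zero differences. Original n = 15; n_eff = number of nonzero differences = 15.
Nonzero differences (with sign): +3, +4, -4, -9, -7, -5, -9, -4, -4, +1, +9, -6, +6, -8, -7
Step 2: Count signs: positive = 5, negative = 10.
Step 3: Under H0: P(positive) = 0.5, so the number of positives S ~ Bin(15, 0.5).
Step 4: Two-sided exact p-value = sum of Bin(15,0.5) probabilities at or below the observed probability = 0.301758.
Step 5: alpha = 0.1. fail to reject H0.

n_eff = 15, pos = 5, neg = 10, p = 0.301758, fail to reject H0.


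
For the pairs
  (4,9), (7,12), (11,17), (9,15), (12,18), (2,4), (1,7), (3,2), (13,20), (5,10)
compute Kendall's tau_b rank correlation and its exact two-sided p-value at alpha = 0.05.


Step 1: Enumerate the 45 unordered pairs (i,j) with i<j and classify each by sign(x_j-x_i) * sign(y_j-y_i).
  (1,2):dx=+3,dy=+3->C; (1,3):dx=+7,dy=+8->C; (1,4):dx=+5,dy=+6->C; (1,5):dx=+8,dy=+9->C
  (1,6):dx=-2,dy=-5->C; (1,7):dx=-3,dy=-2->C; (1,8):dx=-1,dy=-7->C; (1,9):dx=+9,dy=+11->C
  (1,10):dx=+1,dy=+1->C; (2,3):dx=+4,dy=+5->C; (2,4):dx=+2,dy=+3->C; (2,5):dx=+5,dy=+6->C
  (2,6):dx=-5,dy=-8->C; (2,7):dx=-6,dy=-5->C; (2,8):dx=-4,dy=-10->C; (2,9):dx=+6,dy=+8->C
  (2,10):dx=-2,dy=-2->C; (3,4):dx=-2,dy=-2->C; (3,5):dx=+1,dy=+1->C; (3,6):dx=-9,dy=-13->C
  (3,7):dx=-10,dy=-10->C; (3,8):dx=-8,dy=-15->C; (3,9):dx=+2,dy=+3->C; (3,10):dx=-6,dy=-7->C
  (4,5):dx=+3,dy=+3->C; (4,6):dx=-7,dy=-11->C; (4,7):dx=-8,dy=-8->C; (4,8):dx=-6,dy=-13->C
  (4,9):dx=+4,dy=+5->C; (4,10):dx=-4,dy=-5->C; (5,6):dx=-10,dy=-14->C; (5,7):dx=-11,dy=-11->C
  (5,8):dx=-9,dy=-16->C; (5,9):dx=+1,dy=+2->C; (5,10):dx=-7,dy=-8->C; (6,7):dx=-1,dy=+3->D
  (6,8):dx=+1,dy=-2->D; (6,9):dx=+11,dy=+16->C; (6,10):dx=+3,dy=+6->C; (7,8):dx=+2,dy=-5->D
  (7,9):dx=+12,dy=+13->C; (7,10):dx=+4,dy=+3->C; (8,9):dx=+10,dy=+18->C; (8,10):dx=+2,dy=+8->C
  (9,10):dx=-8,dy=-10->C
Step 2: C = 42, D = 3, total pairs = 45.
Step 3: tau = (C - D)/(n(n-1)/2) = (42 - 3)/45 = 0.866667.
Step 4: Exact two-sided p-value (enumerate n! = 3628800 permutations of y under H0): p = 0.000115.
Step 5: alpha = 0.05. reject H0.

tau_b = 0.8667 (C=42, D=3), p = 0.000115, reject H0.


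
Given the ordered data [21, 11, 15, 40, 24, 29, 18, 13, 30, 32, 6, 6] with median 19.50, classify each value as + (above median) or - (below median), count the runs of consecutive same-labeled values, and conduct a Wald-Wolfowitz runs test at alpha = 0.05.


Step 1: Compute median = 19.50; label A = above, B = below.
Labels in order: ABBAAABBAABB  (n_A = 6, n_B = 6)
Step 2: Count runs R = 6.
Step 3: Under H0 (random ordering), E[R] = 2*n_A*n_B/(n_A+n_B) + 1 = 2*6*6/12 + 1 = 7.0000.
        Var[R] = 2*n_A*n_B*(2*n_A*n_B - n_A - n_B) / ((n_A+n_B)^2 * (n_A+n_B-1)) = 4320/1584 = 2.7273.
        SD[R] = 1.6514.
Step 4: Continuity-corrected z = (R + 0.5 - E[R]) / SD[R] = (6 + 0.5 - 7.0000) / 1.6514 = -0.3028.
Step 5: Two-sided p-value via normal approximation = 2*(1 - Phi(|z|)) = 0.762069.
Step 6: alpha = 0.05. fail to reject H0.

R = 6, z = -0.3028, p = 0.762069, fail to reject H0.


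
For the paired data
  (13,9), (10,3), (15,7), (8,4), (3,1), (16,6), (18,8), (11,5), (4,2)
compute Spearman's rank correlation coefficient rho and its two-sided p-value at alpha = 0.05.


Step 1: Rank x and y separately (midranks; no ties here).
rank(x): 13->6, 10->4, 15->7, 8->3, 3->1, 16->8, 18->9, 11->5, 4->2
rank(y): 9->9, 3->3, 7->7, 4->4, 1->1, 6->6, 8->8, 5->5, 2->2
Step 2: d_i = R_x(i) - R_y(i); compute d_i^2.
  (6-9)^2=9, (4-3)^2=1, (7-7)^2=0, (3-4)^2=1, (1-1)^2=0, (8-6)^2=4, (9-8)^2=1, (5-5)^2=0, (2-2)^2=0
sum(d^2) = 16.
Step 3: rho = 1 - 6*16 / (9*(9^2 - 1)) = 1 - 96/720 = 0.866667.
Step 4: Under H0, t = rho * sqrt((n-2)/(1-rho^2)) = 4.5962 ~ t(7).
Step 5: Two-sided p-value from the t-distribution with 7 df = 0.002495.
Step 6: alpha = 0.05. reject H0.

rho = 0.8667, p = 0.002495, reject H0 at alpha = 0.05.


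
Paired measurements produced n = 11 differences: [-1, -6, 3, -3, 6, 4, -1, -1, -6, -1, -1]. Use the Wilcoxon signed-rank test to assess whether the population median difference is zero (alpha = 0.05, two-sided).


Step 1: Drop any zero differences (none here) and take |d_i|.
|d| = [1, 6, 3, 3, 6, 4, 1, 1, 6, 1, 1]
Step 2: Midrank |d_i| (ties get averaged ranks).
ranks: |1|->3, |6|->10, |3|->6.5, |3|->6.5, |6|->10, |4|->8, |1|->3, |1|->3, |6|->10, |1|->3, |1|->3
Step 3: Attach original signs; sum ranks with positive sign and with negative sign.
W+ = 6.5 + 10 + 8 = 24.5
W- = 3 + 10 + 6.5 + 3 + 3 + 10 + 3 + 3 = 41.5
(Check: W+ + W- = 66 should equal n(n+1)/2 = 66.)
Step 4: Test statistic W = min(W+, W-) = 24.5.
Step 5: Ties in |d|, so use the tie-corrected normal approximation.
        E[W] = n(n+1)/4 = 11*12/4 = 33.
        Tie groups: |d|=1 (t=5), |d|=3 (t=2), |d|=6 (t=3); sum(t^3 - t) = 150.
        Var[W] = n(n+1)(2n+1)/24 - sum(t^3-t)/48 = 3036/24 - 150/48 = 123.375.
        z = (W - E[W]) / sqrt(Var[W]) = (24.5 - 33) / 11.1074 = -0.7653.
        Two-sided p = 2*Phi(z) = 0.444121.
Step 6: alpha = 0.05. fail to reject H0.

W+ = 24.5, W- = 41.5, W = min = 24.5, p = 0.444121, fail to reject H0.


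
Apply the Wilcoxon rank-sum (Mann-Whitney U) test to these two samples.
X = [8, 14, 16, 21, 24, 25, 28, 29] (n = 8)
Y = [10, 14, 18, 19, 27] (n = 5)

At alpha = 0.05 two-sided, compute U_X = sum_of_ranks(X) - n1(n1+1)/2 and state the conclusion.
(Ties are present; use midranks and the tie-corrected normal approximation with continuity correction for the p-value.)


Step 1: Combine and sort all 13 observations; assign midranks.
sorted (value, group): (8,X), (10,Y), (14,X), (14,Y), (16,X), (18,Y), (19,Y), (21,X), (24,X), (25,X), (27,Y), (28,X), (29,X)
ranks: 8->1, 10->2, 14->3.5, 14->3.5, 16->5, 18->6, 19->7, 21->8, 24->9, 25->10, 27->11, 28->12, 29->13
Step 2: Rank sum for X: R1 = 1 + 3.5 + 5 + 8 + 9 + 10 + 12 + 13 = 61.5.
Step 3: U_X = R1 - n1(n1+1)/2 = 61.5 - 8*9/2 = 61.5 - 36 = 25.5.
       U_Y = n1*n2 - U_X = 40 - 25.5 = 14.5.
Step 4: Ties are present, so use the tie-corrected normal approximation (with continuity correction) for the p-value.
Step 5: p-value = 0.463600; compare to alpha = 0.05. fail to reject H0.

U_X = 25.5, p = 0.463600, fail to reject H0 at alpha = 0.05.
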